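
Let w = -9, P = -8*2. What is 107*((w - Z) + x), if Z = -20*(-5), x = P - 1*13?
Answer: -14766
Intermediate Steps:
P = -16
x = -29 (x = -16 - 1*13 = -16 - 13 = -29)
Z = 100
107*((w - Z) + x) = 107*((-9 - 1*100) - 29) = 107*((-9 - 100) - 29) = 107*(-109 - 29) = 107*(-138) = -14766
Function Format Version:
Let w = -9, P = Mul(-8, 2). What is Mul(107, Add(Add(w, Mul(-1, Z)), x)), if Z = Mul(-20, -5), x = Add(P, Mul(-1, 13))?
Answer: -14766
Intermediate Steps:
P = -16
x = -29 (x = Add(-16, Mul(-1, 13)) = Add(-16, -13) = -29)
Z = 100
Mul(107, Add(Add(w, Mul(-1, Z)), x)) = Mul(107, Add(Add(-9, Mul(-1, 100)), -29)) = Mul(107, Add(Add(-9, -100), -29)) = Mul(107, Add(-109, -29)) = Mul(107, -138) = -14766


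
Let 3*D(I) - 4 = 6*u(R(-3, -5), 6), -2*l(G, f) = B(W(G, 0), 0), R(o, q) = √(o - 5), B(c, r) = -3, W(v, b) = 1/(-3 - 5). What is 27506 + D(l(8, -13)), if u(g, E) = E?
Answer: 82558/3 ≈ 27519.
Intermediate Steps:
W(v, b) = -⅛ (W(v, b) = 1/(-8) = -⅛)
R(o, q) = √(-5 + o)
l(G, f) = 3/2 (l(G, f) = -½*(-3) = 3/2)
D(I) = 40/3 (D(I) = 4/3 + (6*6)/3 = 4/3 + (⅓)*36 = 4/3 + 12 = 40/3)
27506 + D(l(8, -13)) = 27506 + 40/3 = 82558/3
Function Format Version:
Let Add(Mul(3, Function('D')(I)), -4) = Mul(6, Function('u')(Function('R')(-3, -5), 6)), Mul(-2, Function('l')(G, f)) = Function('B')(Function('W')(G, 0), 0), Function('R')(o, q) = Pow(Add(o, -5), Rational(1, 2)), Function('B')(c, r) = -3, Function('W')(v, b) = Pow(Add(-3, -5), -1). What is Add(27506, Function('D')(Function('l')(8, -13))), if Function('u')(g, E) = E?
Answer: Rational(82558, 3) ≈ 27519.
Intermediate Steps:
Function('W')(v, b) = Rational(-1, 8) (Function('W')(v, b) = Pow(-8, -1) = Rational(-1, 8))
Function('R')(o, q) = Pow(Add(-5, o), Rational(1, 2))
Function('l')(G, f) = Rational(3, 2) (Function('l')(G, f) = Mul(Rational(-1, 2), -3) = Rational(3, 2))
Function('D')(I) = Rational(40, 3) (Function('D')(I) = Add(Rational(4, 3), Mul(Rational(1, 3), Mul(6, 6))) = Add(Rational(4, 3), Mul(Rational(1, 3), 36)) = Add(Rational(4, 3), 12) = Rational(40, 3))
Add(27506, Function('D')(Function('l')(8, -13))) = Add(27506, Rational(40, 3)) = Rational(82558, 3)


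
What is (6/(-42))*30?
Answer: -30/7 ≈ -4.2857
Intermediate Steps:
(6/(-42))*30 = (6*(-1/42))*30 = -1/7*30 = -30/7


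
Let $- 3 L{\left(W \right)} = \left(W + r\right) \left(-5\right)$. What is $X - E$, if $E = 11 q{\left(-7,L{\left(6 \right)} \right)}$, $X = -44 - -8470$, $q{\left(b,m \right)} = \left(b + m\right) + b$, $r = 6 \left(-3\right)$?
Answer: $8800$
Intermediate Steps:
$r = -18$
$L{\left(W \right)} = -30 + \frac{5 W}{3}$ ($L{\left(W \right)} = - \frac{\left(W - 18\right) \left(-5\right)}{3} = - \frac{\left(-18 + W\right) \left(-5\right)}{3} = - \frac{90 - 5 W}{3} = -30 + \frac{5 W}{3}$)
$q{\left(b,m \right)} = m + 2 b$
$X = 8426$ ($X = -44 + 8470 = 8426$)
$E = -374$ ($E = 11 \left(\left(-30 + \frac{5}{3} \cdot 6\right) + 2 \left(-7\right)\right) = 11 \left(\left(-30 + 10\right) - 14\right) = 11 \left(-20 - 14\right) = 11 \left(-34\right) = -374$)
$X - E = 8426 - -374 = 8426 + 374 = 8800$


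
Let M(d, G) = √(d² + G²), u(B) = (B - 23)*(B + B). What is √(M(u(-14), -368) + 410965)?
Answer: √(410965 + 4*√75545) ≈ 641.92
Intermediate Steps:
u(B) = 2*B*(-23 + B) (u(B) = (-23 + B)*(2*B) = 2*B*(-23 + B))
M(d, G) = √(G² + d²)
√(M(u(-14), -368) + 410965) = √(√((-368)² + (2*(-14)*(-23 - 14))²) + 410965) = √(√(135424 + (2*(-14)*(-37))²) + 410965) = √(√(135424 + 1036²) + 410965) = √(√(135424 + 1073296) + 410965) = √(√1208720 + 410965) = √(4*√75545 + 410965) = √(410965 + 4*√75545)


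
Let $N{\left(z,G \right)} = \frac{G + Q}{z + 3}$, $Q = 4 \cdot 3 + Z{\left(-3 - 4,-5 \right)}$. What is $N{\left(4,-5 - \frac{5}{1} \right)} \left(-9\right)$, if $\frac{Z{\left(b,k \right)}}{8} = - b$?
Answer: $- \frac{522}{7} \approx -74.571$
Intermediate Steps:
$Z{\left(b,k \right)} = - 8 b$ ($Z{\left(b,k \right)} = 8 \left(- b\right) = - 8 b$)
$Q = 68$ ($Q = 4 \cdot 3 - 8 \left(-3 - 4\right) = 12 - 8 \left(-3 - 4\right) = 12 - -56 = 12 + 56 = 68$)
$N{\left(z,G \right)} = \frac{68 + G}{3 + z}$ ($N{\left(z,G \right)} = \frac{G + 68}{z + 3} = \frac{68 + G}{3 + z}$)
$N{\left(4,-5 - \frac{5}{1} \right)} \left(-9\right) = \frac{68 - \left(5 + \frac{5}{1}\right)}{3 + 4} \left(-9\right) = \frac{68 - 10}{7} \left(-9\right) = \frac{1}{7} \cdot 58 \left(-9\right) = \frac{58}{7} \left(-9\right) = - \frac{522}{7}$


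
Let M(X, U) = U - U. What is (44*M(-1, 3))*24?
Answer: 0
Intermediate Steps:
M(X, U) = 0
(44*M(-1, 3))*24 = (44*0)*24 = 0*24 = 0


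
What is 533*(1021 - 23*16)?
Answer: 348049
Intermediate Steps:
533*(1021 - 23*16) = 533*(1021 - 368) = 533*653 = 348049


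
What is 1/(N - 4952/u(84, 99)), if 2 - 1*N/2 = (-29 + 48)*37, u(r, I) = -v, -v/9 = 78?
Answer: -351/494578 ≈ -0.00070970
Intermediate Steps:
v = -702 (v = -9*78 = -702)
u(r, I) = 702 (u(r, I) = -1*(-702) = 702)
N = -1402 (N = 4 - 2*(-29 + 48)*37 = 4 - 38*37 = 4 - 2*703 = 4 - 1406 = -1402)
1/(N - 4952/u(84, 99)) = 1/(-1402 - 4952/702) = 1/(-1402 - 4952*1/702) = 1/(-1402 - 2476/351) = 1/(-494578/351) = -351/494578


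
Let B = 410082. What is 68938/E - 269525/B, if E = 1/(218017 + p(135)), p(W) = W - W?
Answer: 6163391369378047/410082 ≈ 1.5030e+10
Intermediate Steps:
p(W) = 0
E = 1/218017 (E = 1/(218017 + 0) = 1/218017 ≈ 4.5868e-6)
68938/E - 269525/B = 68938/(1/218017) - 269525/410082 = 68938*218017 - 269525*1/410082 = 15029655946 - 269525/410082 = 6163391369378047/410082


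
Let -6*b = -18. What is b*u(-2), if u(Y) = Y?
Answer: -6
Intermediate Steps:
b = 3 (b = -⅙*(-18) = 3)
b*u(-2) = 3*(-2) = -6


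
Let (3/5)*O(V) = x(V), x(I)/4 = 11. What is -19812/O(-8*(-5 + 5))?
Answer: -14859/55 ≈ -270.16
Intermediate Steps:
x(I) = 44 (x(I) = 4*11 = 44)
O(V) = 220/3 (O(V) = (5/3)*44 = 220/3)
-19812/O(-8*(-5 + 5)) = -19812/220/3 = -19812*3/220 = -14859/55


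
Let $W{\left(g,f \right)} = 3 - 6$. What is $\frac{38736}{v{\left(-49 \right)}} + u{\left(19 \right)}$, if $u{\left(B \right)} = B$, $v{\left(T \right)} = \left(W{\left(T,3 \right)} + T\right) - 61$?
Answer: $- \frac{36589}{113} \approx -323.8$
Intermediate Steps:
$W{\left(g,f \right)} = -3$ ($W{\left(g,f \right)} = 3 - 6 = -3$)
$v{\left(T \right)} = -64 + T$ ($v{\left(T \right)} = \left(-3 + T\right) - 61 = -64 + T$)
$\frac{38736}{v{\left(-49 \right)}} + u{\left(19 \right)} = \frac{38736}{-64 - 49} + 19 = \frac{38736}{-113} + 19 = 38736 \left(- \frac{1}{113}\right) + 19 = - \frac{38736}{113} + 19 = - \frac{36589}{113}$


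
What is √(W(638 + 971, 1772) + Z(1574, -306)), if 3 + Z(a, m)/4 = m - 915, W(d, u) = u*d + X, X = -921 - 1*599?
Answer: 2*√711183 ≈ 1686.6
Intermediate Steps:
X = -1520 (X = -921 - 599 = -1520)
W(d, u) = -1520 + d*u (W(d, u) = u*d - 1520 = d*u - 1520 = -1520 + d*u)
Z(a, m) = -3672 + 4*m (Z(a, m) = -12 + 4*(m - 915) = -12 + 4*(-915 + m) = -12 + (-3660 + 4*m) = -3672 + 4*m)
√(W(638 + 971, 1772) + Z(1574, -306)) = √((-1520 + (638 + 971)*1772) + (-3672 + 4*(-306))) = √((-1520 + 1609*1772) + (-3672 - 1224)) = √((-1520 + 2851148) - 4896) = √(2849628 - 4896) = √2844732 = 2*√711183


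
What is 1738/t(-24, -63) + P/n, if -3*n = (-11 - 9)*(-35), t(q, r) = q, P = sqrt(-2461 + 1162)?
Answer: -869/12 - 3*I*sqrt(1299)/700 ≈ -72.417 - 0.15446*I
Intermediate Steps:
P = I*sqrt(1299) (P = sqrt(-1299) = I*sqrt(1299) ≈ 36.042*I)
n = -700/3 (n = -(-11 - 9)*(-35)/3 = -(-20)*(-35)/3 = -1/3*700 = -700/3 ≈ -233.33)
1738/t(-24, -63) + P/n = 1738/(-24) + (I*sqrt(1299))/(-700/3) = 1738*(-1/24) + (I*sqrt(1299))*(-3/700) = -869/12 - 3*I*sqrt(1299)/700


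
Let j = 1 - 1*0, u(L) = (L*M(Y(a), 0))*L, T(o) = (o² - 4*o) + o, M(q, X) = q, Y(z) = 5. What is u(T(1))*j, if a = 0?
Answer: 20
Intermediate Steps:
T(o) = o² - 3*o
u(L) = 5*L² (u(L) = (L*5)*L = (5*L)*L = 5*L²)
j = 1 (j = 1 + 0 = 1)
u(T(1))*j = (5*(1*(-3 + 1))²)*1 = (5*(1*(-2))²)*1 = (5*(-2)²)*1 = (5*4)*1 = 20*1 = 20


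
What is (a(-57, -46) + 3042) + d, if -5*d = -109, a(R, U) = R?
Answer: 15034/5 ≈ 3006.8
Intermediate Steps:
d = 109/5 (d = -⅕*(-109) = 109/5 ≈ 21.800)
(a(-57, -46) + 3042) + d = (-57 + 3042) + 109/5 = 2985 + 109/5 = 15034/5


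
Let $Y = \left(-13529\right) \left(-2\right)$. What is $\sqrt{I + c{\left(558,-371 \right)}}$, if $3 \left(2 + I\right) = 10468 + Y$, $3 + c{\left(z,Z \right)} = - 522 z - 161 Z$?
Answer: $\frac{2 i \sqrt{492843}}{3} \approx 468.02 i$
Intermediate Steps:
$c{\left(z,Z \right)} = -3 - 522 z - 161 Z$ ($c{\left(z,Z \right)} = -3 - \left(161 Z + 522 z\right) = -3 - 522 z - 161 Z$)
$Y = 27058$
$I = \frac{37520}{3}$ ($I = -2 + \frac{10468 + 27058}{3} = -2 + \frac{1}{3} \cdot 37526 = -2 + \frac{37526}{3} = \frac{37520}{3} \approx 12507.0$)
$\sqrt{I + c{\left(558,-371 \right)}} = \sqrt{\frac{37520}{3} - 231548} = \sqrt{- \frac{657124}{3}} = \frac{2 i \sqrt{492843}}{3}$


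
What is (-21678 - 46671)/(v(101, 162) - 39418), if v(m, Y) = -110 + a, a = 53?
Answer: 68349/39475 ≈ 1.7315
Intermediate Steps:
v(m, Y) = -57 (v(m, Y) = -110 + 53 = -57)
(-21678 - 46671)/(v(101, 162) - 39418) = (-21678 - 46671)/(-57 - 39418) = -68349/(-39475) = -68349*(-1/39475) = 68349/39475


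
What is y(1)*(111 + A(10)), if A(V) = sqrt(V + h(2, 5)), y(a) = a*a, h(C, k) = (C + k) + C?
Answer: 111 + sqrt(19) ≈ 115.36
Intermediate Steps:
h(C, k) = k + 2*C
y(a) = a**2
A(V) = sqrt(9 + V) (A(V) = sqrt(V + (5 + 2*2)) = sqrt(V + (5 + 4)) = sqrt(V + 9) = sqrt(9 + V))
y(1)*(111 + A(10)) = 1**2*(111 + sqrt(9 + 10)) = 1*(111 + sqrt(19)) = 111 + sqrt(19)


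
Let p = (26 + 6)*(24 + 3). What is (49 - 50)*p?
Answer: -864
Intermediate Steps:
p = 864 (p = 32*27 = 864)
(49 - 50)*p = (49 - 50)*864 = -1*864 = -864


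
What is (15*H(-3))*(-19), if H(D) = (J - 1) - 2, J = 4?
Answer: -285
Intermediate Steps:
H(D) = 1 (H(D) = (4 - 1) - 2 = 3 - 2 = 1)
(15*H(-3))*(-19) = (15*1)*(-19) = 15*(-19) = -285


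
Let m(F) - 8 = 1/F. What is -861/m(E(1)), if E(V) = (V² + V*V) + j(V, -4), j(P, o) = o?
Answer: -574/5 ≈ -114.80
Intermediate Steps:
E(V) = -4 + 2*V² (E(V) = (V² + V*V) - 4 = (V² + V²) - 4 = 2*V² - 4 = -4 + 2*V²)
m(F) = 8 + 1/F
-861/m(E(1)) = -861/(8 + 1/(-4 + 2*1²)) = -861/(8 + 1/(-4 + 2*1)) = -861/(8 + 1/(-4 + 2)) = -861/(8 + 1/(-2)) = -861/(8 - ½) = -861/15/2 = -861*2/15 = -574/5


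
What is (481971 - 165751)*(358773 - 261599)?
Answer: 30728362280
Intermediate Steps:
(481971 - 165751)*(358773 - 261599) = 316220*97174 = 30728362280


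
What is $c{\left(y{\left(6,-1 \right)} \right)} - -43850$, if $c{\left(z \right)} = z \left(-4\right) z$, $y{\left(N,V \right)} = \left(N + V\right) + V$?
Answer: $43786$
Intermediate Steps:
$y{\left(N,V \right)} = N + 2 V$
$c{\left(z \right)} = - 4 z^{2}$ ($c{\left(z \right)} = - 4 z z = - 4 z^{2}$)
$c{\left(y{\left(6,-1 \right)} \right)} - -43850 = - 4 \left(6 + 2 \left(-1\right)\right)^{2} - -43850 = - 4 \left(6 - 2\right)^{2} + 43850 = - 4 \cdot 4^{2} + 43850 = \left(-4\right) 16 + 43850 = -64 + 43850 = 43786$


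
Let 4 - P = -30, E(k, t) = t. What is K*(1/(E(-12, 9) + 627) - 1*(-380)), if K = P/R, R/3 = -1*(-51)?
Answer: 241681/2862 ≈ 84.445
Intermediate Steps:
R = 153 (R = 3*(-1*(-51)) = 3*51 = 153)
P = 34 (P = 4 - 1*(-30) = 4 + 30 = 34)
K = 2/9 (K = 34/153 = 34*(1/153) = 2/9 ≈ 0.22222)
K*(1/(E(-12, 9) + 627) - 1*(-380)) = 2*(1/(9 + 627) - 1*(-380))/9 = 2*(1/636 + 380)/9 = (2/9)*(241681/636) = 241681/2862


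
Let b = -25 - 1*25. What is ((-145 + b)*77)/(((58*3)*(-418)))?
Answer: 455/2204 ≈ 0.20644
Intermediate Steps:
b = -50 (b = -25 - 25 = -50)
((-145 + b)*77)/(((58*3)*(-418))) = ((-145 - 50)*77)/(((58*3)*(-418))) = (-195*77)/((174*(-418))) = -15015/(-72732) = -15015*(-1/72732) = 455/2204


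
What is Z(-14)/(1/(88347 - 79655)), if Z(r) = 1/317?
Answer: 8692/317 ≈ 27.420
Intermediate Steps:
Z(r) = 1/317
Z(-14)/(1/(88347 - 79655)) = 1/(317*(1/(88347 - 79655))) = 1/(317*(1/8692)) = (1/317)*8692 = 8692/317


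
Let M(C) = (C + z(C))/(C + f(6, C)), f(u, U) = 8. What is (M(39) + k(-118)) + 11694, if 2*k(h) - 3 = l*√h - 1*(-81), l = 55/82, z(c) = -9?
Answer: 551622/47 + 55*I*√118/164 ≈ 11737.0 + 3.643*I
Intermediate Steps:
l = 55/82 (l = 55*(1/82) = 55/82 ≈ 0.67073)
k(h) = 42 + 55*√h/164 (k(h) = 3/2 + (55*√h/82 - 1*(-81))/2 = 3/2 + (55*√h/82 + 81)/2 = 3/2 + (81 + 55*√h/82)/2 = 3/2 + (81/2 + 55*√h/164) = 42 + 55*√h/164)
M(C) = (-9 + C)/(8 + C) (M(C) = (C - 9)/(C + 8) = (-9 + C)/(8 + C))
(M(39) + k(-118)) + 11694 = ((-9 + 39)/(8 + 39) + (42 + 55*√(-118)/164)) + 11694 = (30/47 + (42 + 55*(I*√118)/164)) + 11694 = ((1/47)*30 + (42 + 55*I*√118/164)) + 11694 = (30/47 + (42 + 55*I*√118/164)) + 11694 = (2004/47 + 55*I*√118/164) + 11694 = 551622/47 + 55*I*√118/164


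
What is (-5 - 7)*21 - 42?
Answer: -294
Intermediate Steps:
(-5 - 7)*21 - 42 = -12*21 - 42 = -252 - 42 = -294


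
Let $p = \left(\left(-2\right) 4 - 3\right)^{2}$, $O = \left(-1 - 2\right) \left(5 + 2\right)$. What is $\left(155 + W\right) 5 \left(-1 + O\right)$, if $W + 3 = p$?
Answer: $-30030$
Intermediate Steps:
$O = -21$ ($O = \left(-3\right) 7 = -21$)
$p = 121$ ($p = \left(-8 - 3\right)^{2} = \left(-11\right)^{2} = 121$)
$W = 118$ ($W = -3 + 121 = 118$)
$\left(155 + W\right) 5 \left(-1 + O\right) = \left(155 + 118\right) 5 \left(-1 - 21\right) = 273 \cdot 5 \left(-22\right) = 273 \left(-110\right) = -30030$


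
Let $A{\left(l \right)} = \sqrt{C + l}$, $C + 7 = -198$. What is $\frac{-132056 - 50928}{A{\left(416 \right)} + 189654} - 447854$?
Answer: $- \frac{16108733780519806}{35968639505} + \frac{182984 \sqrt{211}}{35968639505} \approx -4.4786 \cdot 10^{5}$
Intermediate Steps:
$C = -205$ ($C = -7 - 198 = -205$)
$A{\left(l \right)} = \sqrt{-205 + l}$
$\frac{-132056 - 50928}{A{\left(416 \right)} + 189654} - 447854 = \frac{-132056 - 50928}{\sqrt{-205 + 416} + 189654} - 447854 = - \frac{182984}{\sqrt{211} + 189654} - 447854 = - \frac{182984}{189654 + \sqrt{211}} - 447854 = -447854 - \frac{182984}{189654 + \sqrt{211}}$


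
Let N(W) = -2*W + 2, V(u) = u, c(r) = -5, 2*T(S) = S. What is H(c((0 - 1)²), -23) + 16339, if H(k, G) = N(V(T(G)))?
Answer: 16364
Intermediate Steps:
T(S) = S/2
N(W) = 2 - 2*W
H(k, G) = 2 - G
H(c((0 - 1)²), -23) + 16339 = (2 - 1*(-23)) + 16339 = (2 + 23) + 16339 = 25 + 16339 = 16364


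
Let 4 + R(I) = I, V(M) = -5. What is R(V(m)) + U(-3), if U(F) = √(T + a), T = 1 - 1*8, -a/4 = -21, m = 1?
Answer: -9 + √77 ≈ -0.22504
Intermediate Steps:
a = 84 (a = -4*(-21) = 84)
T = -7 (T = 1 - 8 = -7)
R(I) = -4 + I
U(F) = √77 (U(F) = √(-7 + 84) = √77)
R(V(m)) + U(-3) = (-4 - 5) + √77 = -9 + √77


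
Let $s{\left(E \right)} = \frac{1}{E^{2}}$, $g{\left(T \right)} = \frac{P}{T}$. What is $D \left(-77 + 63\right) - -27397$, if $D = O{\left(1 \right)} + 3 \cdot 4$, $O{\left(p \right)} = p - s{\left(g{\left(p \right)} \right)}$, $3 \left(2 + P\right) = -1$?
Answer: $\frac{190523}{7} \approx 27218.0$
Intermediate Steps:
$P = - \frac{7}{3}$ ($P = -2 + \frac{1}{3} \left(-1\right) = -2 - \frac{1}{3} = - \frac{7}{3} \approx -2.3333$)
$g{\left(T \right)} = - \frac{7}{3 T}$
$s{\left(E \right)} = \frac{1}{E^{2}}$
$O{\left(p \right)} = p - \frac{9 p^{2}}{49}$ ($O{\left(p \right)} = p - \frac{1}{\frac{49}{9} \frac{1}{p^{2}}} = p - \frac{9 p^{2}}{49}$)
$D = \frac{628}{49}$ ($D = \frac{1}{49} \cdot 1 \left(49 - 9\right) + 3 \cdot 4 = \frac{1}{49} \cdot 1 \left(49 - 9\right) + 12 = \frac{1}{49} \cdot 1 \cdot 40 + 12 = \frac{40}{49} + 12 = \frac{628}{49} \approx 12.816$)
$D \left(-77 + 63\right) - -27397 = \frac{628 \left(-77 + 63\right)}{49} - -27397 = \frac{628}{49} \left(-14\right) + 27397 = - \frac{1256}{7} + 27397 = \frac{190523}{7}$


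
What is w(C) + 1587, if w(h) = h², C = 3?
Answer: 1596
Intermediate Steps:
w(C) + 1587 = 3² + 1587 = 9 + 1587 = 1596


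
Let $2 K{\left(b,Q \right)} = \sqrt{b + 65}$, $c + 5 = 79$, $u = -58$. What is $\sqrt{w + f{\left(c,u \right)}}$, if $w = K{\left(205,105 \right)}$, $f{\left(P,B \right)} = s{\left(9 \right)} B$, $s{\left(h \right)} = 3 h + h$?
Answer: $\frac{\sqrt{-8352 + 6 \sqrt{30}}}{2} \approx 45.605 i$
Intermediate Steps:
$s{\left(h \right)} = 4 h$
$c = 74$ ($c = -5 + 79 = 74$)
$f{\left(P,B \right)} = 36 B$ ($f{\left(P,B \right)} = 4 \cdot 9 B = 36 B$)
$K{\left(b,Q \right)} = \frac{\sqrt{65 + b}}{2}$ ($K{\left(b,Q \right)} = \frac{\sqrt{b + 65}}{2} = \frac{\sqrt{65 + b}}{2}$)
$w = \frac{3 \sqrt{30}}{2}$ ($w = \frac{\sqrt{65 + 205}}{2} = \frac{\sqrt{270}}{2} = \frac{3 \sqrt{30}}{2} \approx 8.2158$)
$\sqrt{w + f{\left(c,u \right)}} = \sqrt{\frac{3 \sqrt{30}}{2} + 36 \left(-58\right)} = \sqrt{\frac{3 \sqrt{30}}{2} - 2088} = \sqrt{-2088 + \frac{3 \sqrt{30}}{2}}$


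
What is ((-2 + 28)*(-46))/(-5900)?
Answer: 299/1475 ≈ 0.20271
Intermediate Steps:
((-2 + 28)*(-46))/(-5900) = (26*(-46))*(-1/5900) = -1196*(-1/5900) = 299/1475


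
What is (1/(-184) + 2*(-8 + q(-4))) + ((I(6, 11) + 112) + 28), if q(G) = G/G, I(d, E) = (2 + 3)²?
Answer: 27783/184 ≈ 150.99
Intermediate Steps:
I(d, E) = 25 (I(d, E) = 5² = 25)
q(G) = 1
(1/(-184) + 2*(-8 + q(-4))) + ((I(6, 11) + 112) + 28) = (1/(-184) + 2*(-8 + 1)) + ((25 + 112) + 28) = (-1/184 + 2*(-7)) + (137 + 28) = (-1/184 - 14) + 165 = -2577/184 + 165 = 27783/184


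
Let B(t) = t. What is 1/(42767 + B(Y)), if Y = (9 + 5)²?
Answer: 1/42963 ≈ 2.3276e-5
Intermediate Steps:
Y = 196 (Y = 14² = 196)
1/(42767 + B(Y)) = 1/(42767 + 196) = 1/42963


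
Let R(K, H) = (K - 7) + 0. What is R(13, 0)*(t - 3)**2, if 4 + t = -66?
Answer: 31974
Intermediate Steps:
t = -70 (t = -4 - 66 = -70)
R(K, H) = -7 + K (R(K, H) = (-7 + K) + 0 = -7 + K)
R(13, 0)*(t - 3)**2 = (-7 + 13)*(-70 - 3)**2 = 6*(-73)**2 = 6*5329 = 31974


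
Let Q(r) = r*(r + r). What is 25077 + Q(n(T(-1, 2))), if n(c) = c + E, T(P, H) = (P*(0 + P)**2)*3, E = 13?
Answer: 25277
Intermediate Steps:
T(P, H) = 3*P**3 (T(P, H) = (P*P**2)*3 = P**3*3 = 3*P**3)
n(c) = 13 + c (n(c) = c + 13 = 13 + c)
Q(r) = 2*r**2 (Q(r) = r*(2*r) = 2*r**2)
25077 + Q(n(T(-1, 2))) = 25077 + 2*(13 + 3*(-1)**3)**2 = 25077 + 2*(13 + 3*(-1))**2 = 25077 + 2*(13 - 3)**2 = 25077 + 2*10**2 = 25077 + 2*100 = 25077 + 200 = 25277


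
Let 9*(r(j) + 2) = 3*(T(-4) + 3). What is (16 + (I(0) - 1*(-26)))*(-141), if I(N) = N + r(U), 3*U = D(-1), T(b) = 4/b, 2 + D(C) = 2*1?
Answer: -5734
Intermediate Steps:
D(C) = 0 (D(C) = -2 + 2*1 = -2 + 2 = 0)
U = 0 (U = (⅓)*0 = 0)
r(j) = -4/3 (r(j) = -2 + (3*(4/(-4) + 3))/9 = -2 + (3*(4*(-¼) + 3))/9 = -2 + (3*(-1 + 3))/9 = -2 + (3*2)/9 = -2 + (⅑)*6 = -2 + ⅔ = -4/3)
I(N) = -4/3 + N (I(N) = N - 4/3 = -4/3 + N)
(16 + (I(0) - 1*(-26)))*(-141) = (16 + ((-4/3 + 0) - 1*(-26)))*(-141) = (16 + (-4/3 + 26))*(-141) = (16 + 74/3)*(-141) = (122/3)*(-141) = -5734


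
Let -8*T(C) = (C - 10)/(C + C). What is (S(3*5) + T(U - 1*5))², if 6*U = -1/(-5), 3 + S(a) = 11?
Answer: 346816129/5683456 ≈ 61.022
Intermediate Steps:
S(a) = 8 (S(a) = -3 + 11 = 8)
U = 1/30 (U = (-1/(-5))/6 = (-1*(-⅕))/6 = (⅙)*(⅕) = 1/30 ≈ 0.033333)
T(C) = -(-10 + C)/(16*C) (T(C) = -(C - 10)/(8*(C + C)) = -(-10 + C)/(8*(2*C)) = -(-10 + C)*1/(2*C)/8 = -(-10 + C)/(16*C))
(S(3*5) + T(U - 1*5))² = (8 + (10 - (1/30 - 1*5))/(16*(1/30 - 1*5)))² = (8 + (10 - (1/30 - 5))/(16*(1/30 - 5)))² = (8 + (10 - 1*(-149/30))/(16*(-149/30)))² = (8 + (1/16)*(-30/149)*(10 + 149/30))² = (8 + (1/16)*(-30/149)*(449/30))² = (8 - 449/2384)² = (18623/2384)² = 346816129/5683456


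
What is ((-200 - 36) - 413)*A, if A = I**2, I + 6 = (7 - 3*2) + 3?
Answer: -2596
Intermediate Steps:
I = -2 (I = -6 + ((7 - 3*2) + 3) = -6 + ((7 - 6) + 3) = -6 + (1 + 3) = -6 + 4 = -2)
A = 4 (A = (-2)**2 = 4)
((-200 - 36) - 413)*A = ((-200 - 36) - 413)*4 = (-236 - 413)*4 = -649*4 = -2596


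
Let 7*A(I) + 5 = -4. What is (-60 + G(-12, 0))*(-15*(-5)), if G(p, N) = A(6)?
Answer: -32175/7 ≈ -4596.4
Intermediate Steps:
A(I) = -9/7 (A(I) = -5/7 + (⅐)*(-4) = -5/7 - 4/7 = -9/7)
G(p, N) = -9/7
(-60 + G(-12, 0))*(-15*(-5)) = (-60 - 9/7)*(-15*(-5)) = -429/7*75 = -32175/7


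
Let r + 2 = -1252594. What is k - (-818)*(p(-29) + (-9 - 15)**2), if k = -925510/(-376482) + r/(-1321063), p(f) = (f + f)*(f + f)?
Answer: 801470856510626561/248678220183 ≈ 3.2229e+6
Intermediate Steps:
r = -1252596 (r = -2 - 1252594 = -1252596)
p(f) = 4*f**2 (p(f) = (2*f)*(2*f) = 4*f**2)
k = 847118432201/248678220183 (k = -925510/(-376482) - 1252596/(-1321063) = -925510*(-1/376482) - 1252596*(-1/1321063) = 462755/188241 + 1252596/1321063 = 847118432201/248678220183 ≈ 3.4065)
k - (-818)*(p(-29) + (-9 - 15)**2) = 847118432201/248678220183 - (-818)*(4*(-29)**2 + (-9 - 15)**2) = 847118432201/248678220183 - (-818)*(4*841 + (-24)**2) = 847118432201/248678220183 - (-818)*(3364 + 576) = 847118432201/248678220183 - (-818)*3940 = 847118432201/248678220183 - 1*(-3222920) = 847118432201/248678220183 + 3222920 = 801470856510626561/248678220183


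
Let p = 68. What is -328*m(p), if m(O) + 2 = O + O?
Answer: -43952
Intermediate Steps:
m(O) = -2 + 2*O (m(O) = -2 + (O + O) = -2 + 2*O)
-328*m(p) = -328*(-2 + 2*68) = -328*(-2 + 136) = -328*134 = -43952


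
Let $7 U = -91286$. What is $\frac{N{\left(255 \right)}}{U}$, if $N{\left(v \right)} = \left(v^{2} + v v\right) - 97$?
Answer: $- \frac{909671}{91286} \approx -9.9651$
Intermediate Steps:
$U = - \frac{91286}{7}$ ($U = \frac{1}{7} \left(-91286\right) = - \frac{91286}{7} \approx -13041.0$)
$N{\left(v \right)} = -97 + 2 v^{2}$ ($N{\left(v \right)} = \left(v^{2} + v^{2}\right) - 97 = 2 v^{2} - 97 = -97 + 2 v^{2}$)
$\frac{N{\left(255 \right)}}{U} = \frac{-97 + 2 \cdot 255^{2}}{- \frac{91286}{7}} = \left(-97 + 2 \cdot 65025\right) \left(- \frac{7}{91286}\right) = \left(-97 + 130050\right) \left(- \frac{7}{91286}\right) = 129953 \left(- \frac{7}{91286}\right) = - \frac{909671}{91286}$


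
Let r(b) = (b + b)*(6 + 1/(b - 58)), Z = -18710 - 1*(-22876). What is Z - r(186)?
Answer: 61795/32 ≈ 1931.1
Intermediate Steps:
Z = 4166 (Z = -18710 + 22876 = 4166)
r(b) = 2*b*(6 + 1/(-58 + b)) (r(b) = (2*b)*(6 + 1/(-58 + b)) = 2*b*(6 + 1/(-58 + b)))
Z - r(186) = 4166 - 2*186*(-347 + 6*186)/(-58 + 186) = 4166 - 2*186*(-347 + 1116)/128 = 4166 - 2*186*769/128 = 4166 - 1*71517/32 = 4166 - 71517/32 = 61795/32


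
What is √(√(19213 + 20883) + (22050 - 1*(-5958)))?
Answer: 2*√(7002 + √2506) ≈ 167.95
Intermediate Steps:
√(√(19213 + 20883) + (22050 - 1*(-5958))) = √(√40096 + (22050 + 5958)) = √(4*√2506 + 28008) = √(28008 + 4*√2506)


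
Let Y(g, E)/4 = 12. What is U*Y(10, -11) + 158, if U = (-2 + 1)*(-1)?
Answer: 206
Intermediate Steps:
Y(g, E) = 48 (Y(g, E) = 4*12 = 48)
U = 1 (U = -1*(-1) = 1)
U*Y(10, -11) + 158 = 1*48 + 158 = 48 + 158 = 206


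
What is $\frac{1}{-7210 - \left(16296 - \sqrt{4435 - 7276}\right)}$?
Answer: $- \frac{23506}{552534877} - \frac{i \sqrt{2841}}{552534877} \approx -4.2542 \cdot 10^{-5} - 9.6466 \cdot 10^{-8} i$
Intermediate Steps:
$\frac{1}{-7210 - \left(16296 - \sqrt{4435 - 7276}\right)} = \frac{1}{-7210 - \left(16296 - i \sqrt{2841}\right)} = \frac{1}{-23506 + i \sqrt{2841}}$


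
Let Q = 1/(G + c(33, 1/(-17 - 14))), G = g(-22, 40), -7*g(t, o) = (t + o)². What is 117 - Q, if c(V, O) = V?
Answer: 10888/93 ≈ 117.08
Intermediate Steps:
g(t, o) = -(o + t)²/7 (g(t, o) = -(t + o)²/7 = -(o + t)²/7)
G = -324/7 (G = -(40 - 22)²/7 = -⅐*18² = -⅐*324 = -324/7 ≈ -46.286)
Q = -7/93 (Q = 1/(-324/7 + 33) = 1/(-93/7) = -7/93 ≈ -0.075269)
117 - Q = 117 - 1*(-7/93) = 117 + 7/93 = 10888/93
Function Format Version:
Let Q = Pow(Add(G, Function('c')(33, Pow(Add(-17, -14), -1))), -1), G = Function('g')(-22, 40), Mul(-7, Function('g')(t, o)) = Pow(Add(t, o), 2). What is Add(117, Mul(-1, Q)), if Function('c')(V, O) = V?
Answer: Rational(10888, 93) ≈ 117.08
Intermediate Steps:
Function('g')(t, o) = Mul(Rational(-1, 7), Pow(Add(o, t), 2)) (Function('g')(t, o) = Mul(Rational(-1, 7), Pow(Add(t, o), 2)) = Mul(Rational(-1, 7), Pow(Add(o, t), 2)))
G = Rational(-324, 7) (G = Mul(Rational(-1, 7), Pow(Add(40, -22), 2)) = Mul(Rational(-1, 7), Pow(18, 2)) = Mul(Rational(-1, 7), 324) = Rational(-324, 7) ≈ -46.286)
Q = Rational(-7, 93) (Q = Pow(Add(Rational(-324, 7), 33), -1) = Pow(Rational(-93, 7), -1) = Rational(-7, 93) ≈ -0.075269)
Add(117, Mul(-1, Q)) = Add(117, Mul(-1, Rational(-7, 93))) = Add(117, Rational(7, 93)) = Rational(10888, 93)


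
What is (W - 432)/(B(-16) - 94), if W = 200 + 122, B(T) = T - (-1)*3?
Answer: 110/107 ≈ 1.0280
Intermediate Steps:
B(T) = 3 + T (B(T) = T - 1*(-3) = T + 3 = 3 + T)
W = 322
(W - 432)/(B(-16) - 94) = (322 - 432)/((3 - 16) - 94) = -110/(-13 - 94) = -110/(-107) = -110*(-1/107) = 110/107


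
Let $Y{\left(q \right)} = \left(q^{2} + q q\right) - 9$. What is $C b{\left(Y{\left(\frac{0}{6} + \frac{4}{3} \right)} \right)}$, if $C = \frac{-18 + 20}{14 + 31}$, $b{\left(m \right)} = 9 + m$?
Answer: $\frac{64}{405} \approx 0.15802$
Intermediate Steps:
$Y{\left(q \right)} = -9 + 2 q^{2}$ ($Y{\left(q \right)} = \left(q^{2} + q^{2}\right) - 9 = 2 q^{2} - 9 = -9 + 2 q^{2}$)
$C = \frac{2}{45} \approx 0.044444$
$C b{\left(Y{\left(\frac{0}{6} + \frac{4}{3} \right)} \right)} = \frac{2 \left(9 - \left(9 - 2 \left(\frac{0}{6} + \frac{4}{3}\right)^{2}\right)\right)}{45} = \frac{2 \left(9 - \left(9 - 2 \left(0 \cdot \frac{1}{6} + 4 \cdot \frac{1}{3}\right)^{2}\right)\right)}{45} = \frac{2 \left(9 - \left(9 - 2 \left(0 + \frac{4}{3}\right)^{2}\right)\right)}{45} = \frac{2 \left(9 - \left(9 - 2 \left(\frac{4}{3}\right)^{2}\right)\right)}{45} = \frac{2 \left(9 + \left(-9 + 2 \cdot \frac{16}{9}\right)\right)}{45} = \frac{2 \left(9 + \left(-9 + \frac{32}{9}\right)\right)}{45} = \frac{2 \left(9 - \frac{49}{9}\right)}{45} = \frac{2}{45} \cdot \frac{32}{9} = \frac{64}{405}$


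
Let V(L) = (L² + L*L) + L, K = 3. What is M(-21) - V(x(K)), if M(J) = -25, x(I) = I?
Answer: -46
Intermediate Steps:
V(L) = L + 2*L² (V(L) = (L² + L²) + L = 2*L² + L = L + 2*L²)
M(-21) - V(x(K)) = -25 - 3*(1 + 2*3) = -25 - 3*(1 + 6) = -25 - 3*7 = -25 - 1*21 = -25 - 21 = -46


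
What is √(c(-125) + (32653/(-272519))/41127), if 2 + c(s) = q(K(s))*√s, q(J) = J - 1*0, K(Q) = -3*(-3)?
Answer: √(-251233913743493319327 + 5652754824876674470605*I*√5)/11207888913 ≈ 7.0229 + 7.1639*I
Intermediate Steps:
K(Q) = 9
q(J) = J (q(J) = J + 0 = J)
c(s) = -2 + 9*√s
√(c(-125) + (32653/(-272519))/41127) = √((-2 + 9*√(-125)) + (32653/(-272519))/41127) = √((-2 + 9*(5*I*√5)) + (32653*(-1/272519))*(1/41127)) = √((-2 + 45*I*√5) - 32653/272519*1/41127) = √((-2 + 45*I*√5) - 32653/11207888913) = √(-22415810479/11207888913 + 45*I*√5)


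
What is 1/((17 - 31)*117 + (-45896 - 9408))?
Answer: -1/56942 ≈ -1.7562e-5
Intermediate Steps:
1/((17 - 31)*117 + (-45896 - 9408)) = 1/(-14*117 - 55304) = 1/(-1638 - 55304) = 1/(-56942) = -1/56942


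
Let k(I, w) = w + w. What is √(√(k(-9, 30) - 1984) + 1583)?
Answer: √(1583 + 2*I*√481) ≈ 39.791 + 0.5512*I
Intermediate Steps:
k(I, w) = 2*w
√(√(k(-9, 30) - 1984) + 1583) = √(√(2*30 - 1984) + 1583) = √(√(60 - 1984) + 1583) = √(√(-1924) + 1583) = √(2*I*√481 + 1583) = √(1583 + 2*I*√481)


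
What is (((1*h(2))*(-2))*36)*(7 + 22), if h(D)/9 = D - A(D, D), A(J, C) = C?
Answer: 0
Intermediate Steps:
h(D) = 0 (h(D) = 9*(D - D) = 9*0 = 0)
(((1*h(2))*(-2))*36)*(7 + 22) = (((1*0)*(-2))*36)*(7 + 22) = ((0*(-2))*36)*29 = (0*36)*29 = 0*29 = 0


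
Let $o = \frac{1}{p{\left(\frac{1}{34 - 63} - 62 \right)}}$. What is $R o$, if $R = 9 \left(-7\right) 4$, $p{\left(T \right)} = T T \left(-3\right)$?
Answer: $\frac{10092}{462343} \approx 0.021828$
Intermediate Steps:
$p{\left(T \right)} = - 3 T^{2}$ ($p{\left(T \right)} = T^{2} \left(-3\right) = - 3 T^{2}$)
$R = -252$ ($R = \left(-63\right) 4 = -252$)
$o = - \frac{841}{9709203}$ ($o = \frac{1}{\left(-3\right) \left(\frac{1}{34 - 63} - 62\right)^{2}} = \frac{1}{\left(-3\right) \left(\frac{1}{-29} - 62\right)^{2}} = \frac{1}{\left(-3\right) \left(- \frac{1}{29} - 62\right)^{2}} = \frac{1}{\left(-3\right) \left(- \frac{1799}{29}\right)^{2}} = \frac{1}{\left(-3\right) \frac{3236401}{841}} = \frac{1}{- \frac{9709203}{841}} = - \frac{841}{9709203} \approx -8.6619 \cdot 10^{-5}$)
$R o = \left(-252\right) \left(- \frac{841}{9709203}\right) = \frac{10092}{462343}$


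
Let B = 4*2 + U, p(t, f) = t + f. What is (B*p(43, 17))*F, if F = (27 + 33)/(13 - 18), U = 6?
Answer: -10080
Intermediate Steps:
p(t, f) = f + t
F = -12 (F = 60/(-5) = 60*(-1/5) = -12)
B = 14 (B = 4*2 + 6 = 8 + 6 = 14)
(B*p(43, 17))*F = (14*(17 + 43))*(-12) = (14*60)*(-12) = 840*(-12) = -10080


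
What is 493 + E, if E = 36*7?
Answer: 745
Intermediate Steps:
E = 252
493 + E = 493 + 252 = 745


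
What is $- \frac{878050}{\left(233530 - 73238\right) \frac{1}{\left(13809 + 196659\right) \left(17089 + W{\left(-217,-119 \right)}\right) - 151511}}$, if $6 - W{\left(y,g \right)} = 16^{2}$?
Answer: $- \frac{1555869100877525}{80146} \approx -1.9413 \cdot 10^{10}$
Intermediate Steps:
$W{\left(y,g \right)} = -250$ ($W{\left(y,g \right)} = 6 - 16^{2} = 6 - 256 = -250$)
$- \frac{878050}{\left(233530 - 73238\right) \frac{1}{\left(13809 + 196659\right) \left(17089 + W{\left(-217,-119 \right)}\right) - 151511}} = - \frac{878050}{\left(233530 - 73238\right) \frac{1}{\left(13809 + 196659\right) \left(17089 - 250\right) - 151511}} = - \frac{878050}{160292 \frac{1}{210468 \cdot 16839 - 151511}} = - \frac{878050}{160292 \frac{1}{3544070652 - 151511}} = - \frac{878050}{160292 \cdot \frac{1}{3543919141}} = - \frac{878050}{\frac{160292}{3543919141}} = \left(-878050\right) \frac{3543919141}{160292} = - \frac{1555869100877525}{80146}$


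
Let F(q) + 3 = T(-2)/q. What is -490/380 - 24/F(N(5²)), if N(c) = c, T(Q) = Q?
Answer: 19027/2926 ≈ 6.5027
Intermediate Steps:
F(q) = -3 - 2/q
-490/380 - 24/F(N(5²)) = -490/380 - 24/(-3 - 2/(5²)) = -490*1/380 - 24/(-3 - 2/25) = -49/38 - 24/(-3 - 2*1/25) = -49/38 - 24/(-3 - 2/25) = -49/38 - 24/(-77/25) = -49/38 - 24*(-25/77) = -49/38 + 600/77 = 19027/2926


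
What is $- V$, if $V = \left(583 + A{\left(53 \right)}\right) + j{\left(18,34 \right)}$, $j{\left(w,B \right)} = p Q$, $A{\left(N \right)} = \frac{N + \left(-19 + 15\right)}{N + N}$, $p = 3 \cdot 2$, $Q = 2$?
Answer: $- \frac{63119}{106} \approx -595.46$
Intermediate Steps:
$p = 6$
$A{\left(N \right)} = \frac{-4 + N}{2 N}$ ($A{\left(N \right)} = \frac{N - 4}{2 N} = \left(-4 + N\right) \frac{1}{2 N} = \frac{-4 + N}{2 N}$)
$j{\left(w,B \right)} = 12$ ($j{\left(w,B \right)} = 6 \cdot 2 = 12$)
$V = \frac{63119}{106}$ ($V = \left(583 + \frac{-4 + 53}{2 \cdot 53}\right) + 12 = \left(583 + \frac{1}{2} \cdot \frac{1}{53} \cdot 49\right) + 12 = \left(583 + \frac{49}{106}\right) + 12 = \frac{61847}{106} + 12 = \frac{63119}{106} \approx 595.46$)
$- V = \left(-1\right) \frac{63119}{106} = - \frac{63119}{106}$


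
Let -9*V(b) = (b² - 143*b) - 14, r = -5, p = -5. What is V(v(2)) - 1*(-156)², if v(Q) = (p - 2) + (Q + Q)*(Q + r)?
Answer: -222088/9 ≈ -24676.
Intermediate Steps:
v(Q) = -7 + 2*Q*(-5 + Q) (v(Q) = (-5 - 2) + (Q + Q)*(Q - 5) = -7 + (2*Q)*(-5 + Q) = -7 + 2*Q*(-5 + Q))
V(b) = 14/9 - b²/9 + 143*b/9 (V(b) = -((b² - 143*b) - 14)/9 = -(-14 + b² - 143*b)/9 = 14/9 - b²/9 + 143*b/9)
V(v(2)) - 1*(-156)² = (14/9 - (-7 - 10*2 + 2*2²)²/9 + 143*(-7 - 10*2 + 2*2²)/9) - 1*(-156)² = (14/9 - (-7 - 20 + 2*4)²/9 + 143*(-7 - 20 + 2*4)/9) - 1*24336 = (14/9 - (-7 - 20 + 8)²/9 + 143*(-7 - 20 + 8)/9) - 24336 = (14/9 - ⅑*(-19)² + (143/9)*(-19)) - 24336 = (14/9 - ⅑*361 - 2717/9) - 24336 = (14/9 - 361/9 - 2717/9) - 24336 = -3064/9 - 24336 = -222088/9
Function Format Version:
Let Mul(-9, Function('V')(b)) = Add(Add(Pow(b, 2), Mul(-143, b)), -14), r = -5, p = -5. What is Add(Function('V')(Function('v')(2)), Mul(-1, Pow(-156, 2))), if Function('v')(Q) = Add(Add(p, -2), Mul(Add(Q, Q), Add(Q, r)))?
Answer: Rational(-222088, 9) ≈ -24676.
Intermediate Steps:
Function('v')(Q) = Add(-7, Mul(2, Q, Add(-5, Q))) (Function('v')(Q) = Add(Add(-5, -2), Mul(Add(Q, Q), Add(Q, -5))) = Add(-7, Mul(Mul(2, Q), Add(-5, Q))) = Add(-7, Mul(2, Q, Add(-5, Q))))
Function('V')(b) = Add(Rational(14, 9), Mul(Rational(-1, 9), Pow(b, 2)), Mul(Rational(143, 9), b)) (Function('V')(b) = Mul(Rational(-1, 9), Add(Add(Pow(b, 2), Mul(-143, b)), -14)) = Mul(Rational(-1, 9), Add(-14, Pow(b, 2), Mul(-143, b))) = Add(Rational(14, 9), Mul(Rational(-1, 9), Pow(b, 2)), Mul(Rational(143, 9), b)))
Add(Function('V')(Function('v')(2)), Mul(-1, Pow(-156, 2))) = Add(Add(Rational(14, 9), Mul(Rational(-1, 9), Pow(Add(-7, Mul(-10, 2), Mul(2, Pow(2, 2))), 2)), Mul(Rational(143, 9), Add(-7, Mul(-10, 2), Mul(2, Pow(2, 2))))), Mul(-1, Pow(-156, 2))) = Add(Add(Rational(14, 9), Mul(Rational(-1, 9), Pow(Add(-7, -20, Mul(2, 4)), 2)), Mul(Rational(143, 9), Add(-7, -20, Mul(2, 4)))), Mul(-1, 24336)) = Add(Add(Rational(14, 9), Mul(Rational(-1, 9), Pow(Add(-7, -20, 8), 2)), Mul(Rational(143, 9), Add(-7, -20, 8))), -24336) = Add(Add(Rational(14, 9), Mul(Rational(-1, 9), Pow(-19, 2)), Mul(Rational(143, 9), -19)), -24336) = Add(Add(Rational(14, 9), Mul(Rational(-1, 9), 361), Rational(-2717, 9)), -24336) = Add(Add(Rational(14, 9), Rational(-361, 9), Rational(-2717, 9)), -24336) = Add(Rational(-3064, 9), -24336) = Rational(-222088, 9)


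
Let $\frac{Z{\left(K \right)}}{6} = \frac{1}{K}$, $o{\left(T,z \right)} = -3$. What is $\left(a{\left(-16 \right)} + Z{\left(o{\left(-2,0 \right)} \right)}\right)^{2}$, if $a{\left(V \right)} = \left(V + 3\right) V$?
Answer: $42436$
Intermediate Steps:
$Z{\left(K \right)} = \frac{6}{K}$
$a{\left(V \right)} = V \left(3 + V\right)$ ($a{\left(V \right)} = \left(3 + V\right) V = V \left(3 + V\right)$)
$\left(a{\left(-16 \right)} + Z{\left(o{\left(-2,0 \right)} \right)}\right)^{2} = \left(- 16 \left(3 - 16\right) + \frac{6}{-3}\right)^{2} = \left(\left(-16\right) \left(-13\right) + 6 \left(- \frac{1}{3}\right)\right)^{2} = \left(208 - 2\right)^{2} = 206^{2} = 42436$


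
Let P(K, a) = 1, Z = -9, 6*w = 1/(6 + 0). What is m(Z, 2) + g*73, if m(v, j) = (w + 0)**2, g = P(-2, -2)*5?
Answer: 473041/1296 ≈ 365.00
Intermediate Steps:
w = 1/36 (w = 1/(6*(6 + 0)) = (1/6)/6 = (1/6)*(1/6) = 1/36 ≈ 0.027778)
g = 5 (g = 1*5 = 5)
m(v, j) = 1/1296 (m(v, j) = (1/36 + 0)**2 = (1/36)**2 = 1/1296)
m(Z, 2) + g*73 = 1/1296 + 5*73 = 1/1296 + 365 = 473041/1296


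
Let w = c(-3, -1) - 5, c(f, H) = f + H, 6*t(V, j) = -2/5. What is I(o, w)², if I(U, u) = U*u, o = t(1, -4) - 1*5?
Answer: 51984/25 ≈ 2079.4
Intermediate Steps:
t(V, j) = -1/15 (t(V, j) = (-2/5)/6 = (-2*⅕)/6 = (⅙)*(-⅖) = -1/15)
o = -76/15 (o = -1/15 - 1*5 = -1/15 - 5 = -76/15 ≈ -5.0667)
c(f, H) = H + f
w = -9 (w = (-1 - 3) - 5 = -4 - 5 = -9)
I(o, w)² = (-76/15*(-9))² = (228/5)² = 51984/25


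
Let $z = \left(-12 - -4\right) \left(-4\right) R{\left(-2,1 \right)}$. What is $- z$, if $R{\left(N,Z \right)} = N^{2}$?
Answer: $-128$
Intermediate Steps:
$z = 128$ ($z = \left(-12 - -4\right) \left(-4\right) \left(-2\right)^{2} = \left(-12 + 4\right) \left(-4\right) 4 = \left(-8\right) \left(-4\right) 4 = 32 \cdot 4 = 128$)
$- z = \left(-1\right) 128 = -128$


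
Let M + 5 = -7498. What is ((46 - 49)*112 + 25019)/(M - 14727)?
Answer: -24683/22230 ≈ -1.1103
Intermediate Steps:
M = -7503 (M = -5 - 7498 = -7503)
((46 - 49)*112 + 25019)/(M - 14727) = ((46 - 49)*112 + 25019)/(-7503 - 14727) = (-3*112 + 25019)/(-22230) = (-336 + 25019)*(-1/22230) = 24683*(-1/22230) = -24683/22230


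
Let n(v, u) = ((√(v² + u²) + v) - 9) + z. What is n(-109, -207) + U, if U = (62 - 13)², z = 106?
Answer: 2389 + √54730 ≈ 2622.9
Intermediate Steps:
n(v, u) = 97 + v + √(u² + v²) (n(v, u) = ((√(v² + u²) + v) - 9) + 106 = ((√(u² + v²) + v) - 9) + 106 = ((v + √(u² + v²)) - 9) + 106 = (-9 + v + √(u² + v²)) + 106 = 97 + v + √(u² + v²))
U = 2401 (U = 49² = 2401)
n(-109, -207) + U = (97 - 109 + √((-207)² + (-109)²)) + 2401 = (97 - 109 + √(42849 + 11881)) + 2401 = (97 - 109 + √54730) + 2401 = (-12 + √54730) + 2401 = 2389 + √54730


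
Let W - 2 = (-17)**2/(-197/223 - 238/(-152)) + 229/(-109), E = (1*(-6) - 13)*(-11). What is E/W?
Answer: 263462265/533751733 ≈ 0.49360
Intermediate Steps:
E = 209 (E = (-6 - 13)*(-11) = -19*(-11) = 209)
W = 533751733/1260585 (W = 2 + ((-17)**2/(-197/223 - 238/(-152)) + 229/(-109)) = 2 + (289/(-197*1/223 - 238*(-1/152)) + 229*(-1/109)) = 2 + (289/(-197/223 + 119/76) - 229/109) = 2 + (289/(11565/16948) - 229/109) = 2 + (289*(16948/11565) - 229/109) = 2 + (4897972/11565 - 229/109) = 2 + 531230563/1260585 = 533751733/1260585 ≈ 423.42)
E/W = 209/(533751733/1260585) = 209*(1260585/533751733) = 263462265/533751733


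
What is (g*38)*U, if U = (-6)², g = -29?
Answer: -39672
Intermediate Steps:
U = 36
(g*38)*U = -29*38*36 = -1102*36 = -39672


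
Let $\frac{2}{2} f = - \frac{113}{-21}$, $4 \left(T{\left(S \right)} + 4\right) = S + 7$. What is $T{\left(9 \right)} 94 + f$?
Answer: $\frac{113}{21} \approx 5.381$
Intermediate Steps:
$T{\left(S \right)} = - \frac{9}{4} + \frac{S}{4}$ ($T{\left(S \right)} = -4 + \frac{S + 7}{4} = -4 + \frac{7 + S}{4} = -4 + \left(\frac{7}{4} + \frac{S}{4}\right) = - \frac{9}{4} + \frac{S}{4}$)
$f = \frac{113}{21}$ ($f = - \frac{113}{-21} = \left(-113\right) \left(- \frac{1}{21}\right) = \frac{113}{21} \approx 5.381$)
$T{\left(9 \right)} 94 + f = \left(- \frac{9}{4} + \frac{1}{4} \cdot 9\right) 94 + \frac{113}{21} = \left(- \frac{9}{4} + \frac{9}{4}\right) 94 + \frac{113}{21} = 0 \cdot 94 + \frac{113}{21} = 0 + \frac{113}{21} = \frac{113}{21}$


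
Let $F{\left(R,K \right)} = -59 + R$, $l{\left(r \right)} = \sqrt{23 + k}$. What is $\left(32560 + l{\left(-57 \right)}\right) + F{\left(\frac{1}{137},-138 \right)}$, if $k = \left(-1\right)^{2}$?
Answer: $\frac{4452638}{137} + 2 \sqrt{6} \approx 32506.0$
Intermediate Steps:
$k = 1$
$l{\left(r \right)} = 2 \sqrt{6}$ ($l{\left(r \right)} = \sqrt{23 + 1} = \sqrt{24} = 2 \sqrt{6}$)
$\left(32560 + l{\left(-57 \right)}\right) + F{\left(\frac{1}{137},-138 \right)} = \left(32560 + 2 \sqrt{6}\right) - \left(59 - \frac{1}{137}\right) = \left(32560 + 2 \sqrt{6}\right) + \left(-59 + \frac{1}{137}\right) = \left(32560 + 2 \sqrt{6}\right) - \frac{8082}{137} = \frac{4452638}{137} + 2 \sqrt{6}$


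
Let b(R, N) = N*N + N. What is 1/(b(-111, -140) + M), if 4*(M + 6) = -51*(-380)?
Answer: 1/24299 ≈ 4.1154e-5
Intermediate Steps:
b(R, N) = N + N² (b(R, N) = N² + N = N + N²)
M = 4839 (M = -6 + (-51*(-380))/4 = -6 + (¼)*19380 = -6 + 4845 = 4839)
1/(b(-111, -140) + M) = 1/(-140*(1 - 140) + 4839) = 1/(-140*(-139) + 4839) = 1/(19460 + 4839) = 1/24299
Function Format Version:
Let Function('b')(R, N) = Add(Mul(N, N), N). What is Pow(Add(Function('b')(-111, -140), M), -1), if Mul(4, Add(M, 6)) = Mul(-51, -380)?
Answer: Rational(1, 24299) ≈ 4.1154e-5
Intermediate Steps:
Function('b')(R, N) = Add(N, Pow(N, 2)) (Function('b')(R, N) = Add(Pow(N, 2), N) = Add(N, Pow(N, 2)))
M = 4839 (M = Add(-6, Mul(Rational(1, 4), Mul(-51, -380))) = Add(-6, Mul(Rational(1, 4), 19380)) = Add(-6, 4845) = 4839)
Pow(Add(Function('b')(-111, -140), M), -1) = Pow(Add(Mul(-140, Add(1, -140)), 4839), -1) = Pow(Add(Mul(-140, -139), 4839), -1) = Pow(Add(19460, 4839), -1) = Pow(24299, -1) = Rational(1, 24299)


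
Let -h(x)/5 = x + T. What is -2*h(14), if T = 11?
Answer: 250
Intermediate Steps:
h(x) = -55 - 5*x (h(x) = -5*(x + 11) = -5*(11 + x) = -55 - 5*x)
-2*h(14) = -2*(-55 - 5*14) = -2*(-55 - 70) = -2*(-125) = 250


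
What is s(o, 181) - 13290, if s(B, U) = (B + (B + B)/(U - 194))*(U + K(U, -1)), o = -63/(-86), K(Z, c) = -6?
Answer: -14736945/1118 ≈ -13182.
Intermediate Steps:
o = 63/86 (o = -63*(-1/86) = 63/86 ≈ 0.73256)
s(B, U) = (-6 + U)*(B + 2*B/(-194 + U)) (s(B, U) = (B + (B + B)/(U - 194))*(U - 6) = (B + (2*B)/(-194 + U))*(-6 + U) = (B + 2*B/(-194 + U))*(-6 + U) = (-6 + U)*(B + 2*B/(-194 + U)))
s(o, 181) - 13290 = 63*(1152 + 181**2 - 198*181)/(86*(-194 + 181)) - 13290 = (63/86)*(1152 + 32761 - 35838)/(-13) - 13290 = (63/86)*(-1/13)*(-1925) - 13290 = 121275/1118 - 13290 = -14736945/1118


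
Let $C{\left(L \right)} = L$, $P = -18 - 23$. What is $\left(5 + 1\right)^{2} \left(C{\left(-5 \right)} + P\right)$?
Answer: $-1656$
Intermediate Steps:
$P = -41$
$\left(5 + 1\right)^{2} \left(C{\left(-5 \right)} + P\right) = \left(5 + 1\right)^{2} \left(-5 - 41\right) = 6^{2} \left(-46\right) = 36 \left(-46\right) = -1656$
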